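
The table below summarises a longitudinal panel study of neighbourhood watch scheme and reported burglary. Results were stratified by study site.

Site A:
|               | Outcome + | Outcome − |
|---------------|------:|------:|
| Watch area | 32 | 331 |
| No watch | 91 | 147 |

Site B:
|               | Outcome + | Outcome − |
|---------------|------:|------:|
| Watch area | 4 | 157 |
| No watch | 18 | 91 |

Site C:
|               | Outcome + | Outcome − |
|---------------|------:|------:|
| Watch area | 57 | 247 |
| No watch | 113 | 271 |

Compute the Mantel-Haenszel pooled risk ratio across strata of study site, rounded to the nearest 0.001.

0.399

RR_MH = Σ(aᵢ·n₀ᵢ/nᵢ) / Σ(cᵢ·n₁ᵢ/nᵢ), with n₁ᵢ = aᵢ+bᵢ (exposed), n₀ᵢ = cᵢ+dᵢ (unexposed), nᵢ = n₁ᵢ+n₀ᵢ.
Stratum 1 (Site A): n₁ = 363, n₀ = 238, n = 601; a·n₀/n = 32·238/601 = 12.6722; c·n₁/n = 91·363/601 = 54.9634
Stratum 2 (Site B): n₁ = 161, n₀ = 109, n = 270; a·n₀/n = 4·109/270 = 1.6148; c·n₁/n = 18·161/270 = 10.7333
Stratum 3 (Site C): n₁ = 304, n₀ = 384, n = 688; a·n₀/n = 57·384/688 = 31.8140; c·n₁/n = 113·304/688 = 49.9302
RR_MH = (12.6722 + 1.6148 + 31.8140) / (54.9634 + 10.7333 + 49.9302) = 46.1010 / 115.6270 = 0.39870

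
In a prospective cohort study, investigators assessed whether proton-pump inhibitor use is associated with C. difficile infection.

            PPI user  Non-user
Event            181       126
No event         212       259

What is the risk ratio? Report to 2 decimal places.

1.41

Reading the table with exposure as columns: a = 181 (PPI user, case), b = 212 (PPI user, non-case), c = 126 (Non-user, case), d = 259.
Risk in exposed = 181/393 = 0.46056; risk in unexposed = 126/385 = 0.32727.
RR = 0.46056 / 0.32727 = 1.40727
The risk among the exposed is 1.41 times that among the unexposed.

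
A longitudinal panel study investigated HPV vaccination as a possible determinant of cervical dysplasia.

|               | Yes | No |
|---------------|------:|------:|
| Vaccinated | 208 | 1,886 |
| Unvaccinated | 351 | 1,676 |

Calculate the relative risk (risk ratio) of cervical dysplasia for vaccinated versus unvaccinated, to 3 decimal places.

0.574

Cells: a = 208, b = 1886, c = 351, d = 1676.
Risk in exposed = 208/2094 = 0.09933; risk in unexposed = 351/2027 = 0.17316.
RR = 0.09933 / 0.17316 = 0.57363
The risk is 43% lower among the exposed than among the unexposed.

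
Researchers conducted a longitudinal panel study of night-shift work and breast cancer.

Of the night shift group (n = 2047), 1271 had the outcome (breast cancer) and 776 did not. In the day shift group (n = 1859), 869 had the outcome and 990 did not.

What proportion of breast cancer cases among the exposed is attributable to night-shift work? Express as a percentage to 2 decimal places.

From the description: a = 1271, b = 776, c = 869, d = 990.
Risk in exposed = 1271/2047 = 0.62091; risk in unexposed = 869/1859 = 0.46746.
RR = 0.62091/0.46746 = 1.32827
AR% = (RR − 1)/RR × 100 = (1.32827 − 1)/1.32827 × 100 = 24.7143%

24.71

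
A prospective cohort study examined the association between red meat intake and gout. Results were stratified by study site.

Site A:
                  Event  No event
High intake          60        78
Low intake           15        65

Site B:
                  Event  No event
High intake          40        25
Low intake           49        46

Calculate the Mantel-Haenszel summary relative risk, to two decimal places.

RR_MH = Σ(aᵢ·n₀ᵢ/nᵢ) / Σ(cᵢ·n₁ᵢ/nᵢ), with n₁ᵢ = aᵢ+bᵢ (exposed), n₀ᵢ = cᵢ+dᵢ (unexposed), nᵢ = n₁ᵢ+n₀ᵢ.
Stratum 1 (Site A): n₁ = 138, n₀ = 80, n = 218; a·n₀/n = 60·80/218 = 22.0183; c·n₁/n = 15·138/218 = 9.4954
Stratum 2 (Site B): n₁ = 65, n₀ = 95, n = 160; a·n₀/n = 40·95/160 = 23.7500; c·n₁/n = 49·65/160 = 19.9062
RR_MH = (22.0183 + 23.7500) / (9.4954 + 19.9062) = 45.7683 / 29.4017 = 1.55666

1.56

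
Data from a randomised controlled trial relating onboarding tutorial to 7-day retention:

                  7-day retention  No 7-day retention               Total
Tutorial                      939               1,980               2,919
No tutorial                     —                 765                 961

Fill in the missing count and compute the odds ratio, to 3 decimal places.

The missing cell is in the unexposed row: 961 − 765 = 196.
So a = 939, b = 1980, c = 196, d = 765.
OR = (a·d)/(b·c) = (939 × 765) / (1980 × 196) = 718335 / 388080 = 1.85100

1.851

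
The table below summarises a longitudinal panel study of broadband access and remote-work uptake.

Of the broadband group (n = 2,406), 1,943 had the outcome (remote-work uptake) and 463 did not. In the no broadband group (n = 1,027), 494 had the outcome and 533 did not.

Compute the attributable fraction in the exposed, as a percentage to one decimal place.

From the description: a = 1943, b = 463, c = 494, d = 533.
Risk in exposed = 1943/2406 = 0.80756; risk in unexposed = 494/1027 = 0.48101.
RR = 0.80756/0.48101 = 1.67888
AR% = (RR − 1)/RR × 100 = (1.67888 − 1)/1.67888 × 100 = 40.4366%

40.4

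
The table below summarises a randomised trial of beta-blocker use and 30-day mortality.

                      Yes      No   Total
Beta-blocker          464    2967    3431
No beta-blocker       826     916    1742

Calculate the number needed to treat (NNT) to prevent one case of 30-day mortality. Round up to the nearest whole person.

Risk in treated group = 464/3431 = 0.13524; risk in control = 826/1742 = 0.47417.
Absolute risk reduction = 0.47417 − 0.13524 = 0.33893
NNT = 1 / ARR = 1 / 0.33893 = 2.950 → round up → 3

3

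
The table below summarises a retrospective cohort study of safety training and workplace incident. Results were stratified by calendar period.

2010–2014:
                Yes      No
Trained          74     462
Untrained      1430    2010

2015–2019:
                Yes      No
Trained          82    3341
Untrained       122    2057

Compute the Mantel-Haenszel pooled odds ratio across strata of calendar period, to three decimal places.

0.283

OR_MH = Σ(aᵢdᵢ/nᵢ) / Σ(bᵢcᵢ/nᵢ), where nᵢ is the stratum total.
Stratum 1 (2010–2014): n = 3976; a·d/n = 74·2010/3976 = 37.4095; b·c/n = 462·1430/3976 = 166.1620
Stratum 2 (2015–2019): n = 5602; a·d/n = 82·2057/5602 = 30.1096; b·c/n = 3341·122/5602 = 72.7601
OR_MH = (37.4095 + 30.1096) / (166.1620 + 72.7601) = 67.5191 / 238.9221 = 0.28260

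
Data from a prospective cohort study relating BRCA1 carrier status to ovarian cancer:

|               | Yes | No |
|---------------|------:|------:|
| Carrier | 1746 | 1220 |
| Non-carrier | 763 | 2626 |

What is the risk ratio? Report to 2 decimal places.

Cells: a = 1746, b = 1220, c = 763, d = 2626.
Risk in exposed = 1746/2966 = 0.58867; risk in unexposed = 763/3389 = 0.22514.
RR = 0.58867 / 0.22514 = 2.61469
The risk among the exposed is 2.61 times that among the unexposed.

2.61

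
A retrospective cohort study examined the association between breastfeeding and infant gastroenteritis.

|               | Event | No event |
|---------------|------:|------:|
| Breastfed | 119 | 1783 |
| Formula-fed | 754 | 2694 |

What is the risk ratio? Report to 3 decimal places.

0.286

Cells: a = 119, b = 1783, c = 754, d = 2694.
Risk in exposed = 119/1902 = 0.06257; risk in unexposed = 754/3448 = 0.21868.
RR = 0.06257 / 0.21868 = 0.28611
The risk is 71% lower among the exposed than among the unexposed.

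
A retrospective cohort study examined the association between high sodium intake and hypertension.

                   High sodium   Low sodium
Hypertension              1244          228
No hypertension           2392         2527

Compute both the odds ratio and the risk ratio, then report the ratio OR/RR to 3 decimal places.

1.394

Reading the table with exposure as columns: a = 1244 (High sodium, case), b = 2392 (High sodium, non-case), c = 228 (Low sodium, case), d = 2527.
OR = (1244·2527)/(2392·228) = 3143588/545376 = 5.76407
Risk in exposed = 1244/3636 = 0.34213; risk in unexposed = 228/2755 = 0.08276; RR = 4.13412
OR/RR = 5.76407 / 4.13412 = 1.39427
The outcome is not rare, so the OR lies further from 1 than the RR.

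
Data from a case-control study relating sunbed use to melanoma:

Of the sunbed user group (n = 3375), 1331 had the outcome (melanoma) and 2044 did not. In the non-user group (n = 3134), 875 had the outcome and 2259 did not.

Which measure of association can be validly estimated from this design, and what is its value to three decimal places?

From the description: a = 1331, b = 2044, c = 875, d = 2259.
This is a case-control study: participants were sampled on outcome status, so risks in the source population cannot be estimated directly — relative risk is not valid here. The odds ratio is the appropriate measure.
OR = (a·d)/(b·c) = (1331 × 2259) / (2044 × 875) = 3006729 / 1788500 = 1.68115

1.681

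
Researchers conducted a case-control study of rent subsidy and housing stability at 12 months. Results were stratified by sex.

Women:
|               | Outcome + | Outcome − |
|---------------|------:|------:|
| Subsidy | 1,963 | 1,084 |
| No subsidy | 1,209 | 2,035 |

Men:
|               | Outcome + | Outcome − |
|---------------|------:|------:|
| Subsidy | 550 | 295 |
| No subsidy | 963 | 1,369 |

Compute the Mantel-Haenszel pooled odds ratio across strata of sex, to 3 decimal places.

OR_MH = Σ(aᵢdᵢ/nᵢ) / Σ(bᵢcᵢ/nᵢ), where nᵢ is the stratum total.
Stratum 1 (Women): n = 6291; a·d/n = 1963·2035/6291 = 634.9873; b·c/n = 1084·1209/6291 = 208.3224
Stratum 2 (Men): n = 3177; a·d/n = 550·1369/3177 = 237.0003; b·c/n = 295·963/3177 = 89.4193
OR_MH = (634.9873 + 237.0003) / (208.3224 + 89.4193) = 871.9876 / 297.7416 = 2.92867

2.929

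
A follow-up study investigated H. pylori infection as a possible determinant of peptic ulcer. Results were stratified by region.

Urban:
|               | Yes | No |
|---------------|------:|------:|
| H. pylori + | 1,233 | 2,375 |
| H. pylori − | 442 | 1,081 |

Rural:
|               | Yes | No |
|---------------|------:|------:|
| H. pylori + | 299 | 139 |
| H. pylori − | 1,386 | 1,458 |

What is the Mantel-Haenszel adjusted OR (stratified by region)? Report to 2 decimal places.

OR_MH = Σ(aᵢdᵢ/nᵢ) / Σ(bᵢcᵢ/nᵢ), where nᵢ is the stratum total.
Stratum 1 (Urban): n = 5131; a·d/n = 1233·1081/5131 = 259.7687; b·c/n = 2375·442/5131 = 204.5897
Stratum 2 (Rural): n = 3282; a·d/n = 299·1458/3282 = 132.8282; b·c/n = 139·1386/3282 = 58.7002
OR_MH = (259.7687 + 132.8282) / (204.5897 + 58.7002) = 392.5968 / 263.2899 = 1.49112

1.49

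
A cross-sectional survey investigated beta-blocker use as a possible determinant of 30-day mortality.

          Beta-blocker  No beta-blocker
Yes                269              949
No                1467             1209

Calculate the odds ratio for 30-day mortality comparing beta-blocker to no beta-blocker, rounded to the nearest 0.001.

0.234

Reading the table with exposure as columns: a = 269 (Beta-blocker, case), b = 1467 (Beta-blocker, non-case), c = 949 (No beta-blocker, case), d = 1209.
OR = (a·d)/(b·c) = (269 × 1209) / (1467 × 949) = 325221 / 1392183 = 0.23361
Exposure is associated with lower odds of 30-day mortality (OR = 0.23 < 1).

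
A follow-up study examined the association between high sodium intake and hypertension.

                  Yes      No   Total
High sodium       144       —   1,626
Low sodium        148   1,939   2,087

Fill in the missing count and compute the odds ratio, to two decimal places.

1.27

The missing cell is in the exposed row: 1626 − 144 = 1482.
So a = 144, b = 1482, c = 148, d = 1939.
OR = (a·d)/(b·c) = (144 × 1939) / (1482 × 148) = 279216 / 219336 = 1.27301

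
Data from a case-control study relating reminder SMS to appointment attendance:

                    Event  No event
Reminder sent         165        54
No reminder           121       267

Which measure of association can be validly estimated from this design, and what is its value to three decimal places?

6.742

Cells: a = 165, b = 54, c = 121, d = 267.
This is a case-control study: participants were sampled on outcome status, so risks in the source population cannot be estimated directly — relative risk is not valid here. The odds ratio is the appropriate measure.
OR = (a·d)/(b·c) = (165 × 267) / (54 × 121) = 44055 / 6534 = 6.74242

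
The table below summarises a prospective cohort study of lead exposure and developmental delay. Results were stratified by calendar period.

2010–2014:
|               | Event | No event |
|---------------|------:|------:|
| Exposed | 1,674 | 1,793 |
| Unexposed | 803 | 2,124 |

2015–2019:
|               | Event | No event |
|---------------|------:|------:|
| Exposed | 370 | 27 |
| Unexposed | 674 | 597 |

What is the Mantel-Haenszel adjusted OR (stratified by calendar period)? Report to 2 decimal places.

2.92

OR_MH = Σ(aᵢdᵢ/nᵢ) / Σ(bᵢcᵢ/nᵢ), where nᵢ is the stratum total.
Stratum 1 (2010–2014): n = 6394; a·d/n = 1674·2124/6394 = 556.0801; b·c/n = 1793·803/6394 = 225.1766
Stratum 2 (2015–2019): n = 1668; a·d/n = 370·597/1668 = 132.4281; b·c/n = 27·674/1668 = 10.9101
OR_MH = (556.0801 + 132.4281) / (225.1766 + 10.9101) = 688.5081 / 236.0866 = 2.91634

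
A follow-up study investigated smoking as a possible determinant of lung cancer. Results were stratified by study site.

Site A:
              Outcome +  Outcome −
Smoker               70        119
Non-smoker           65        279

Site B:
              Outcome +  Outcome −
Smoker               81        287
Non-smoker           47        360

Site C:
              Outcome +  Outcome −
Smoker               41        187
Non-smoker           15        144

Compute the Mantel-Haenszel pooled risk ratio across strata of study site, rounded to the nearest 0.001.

1.929

RR_MH = Σ(aᵢ·n₀ᵢ/nᵢ) / Σ(cᵢ·n₁ᵢ/nᵢ), with n₁ᵢ = aᵢ+bᵢ (exposed), n₀ᵢ = cᵢ+dᵢ (unexposed), nᵢ = n₁ᵢ+n₀ᵢ.
Stratum 1 (Site A): n₁ = 189, n₀ = 344, n = 533; a·n₀/n = 70·344/533 = 45.1782; c·n₁/n = 65·189/533 = 23.0488
Stratum 2 (Site B): n₁ = 368, n₀ = 407, n = 775; a·n₀/n = 81·407/775 = 42.5381; c·n₁/n = 47·368/775 = 22.3174
Stratum 3 (Site C): n₁ = 228, n₀ = 159, n = 387; a·n₀/n = 41·159/387 = 16.8450; c·n₁/n = 15·228/387 = 8.8372
RR_MH = (45.1782 + 42.5381 + 16.8450) / (23.0488 + 22.3174 + 8.8372) = 104.5613 / 54.2034 = 1.92905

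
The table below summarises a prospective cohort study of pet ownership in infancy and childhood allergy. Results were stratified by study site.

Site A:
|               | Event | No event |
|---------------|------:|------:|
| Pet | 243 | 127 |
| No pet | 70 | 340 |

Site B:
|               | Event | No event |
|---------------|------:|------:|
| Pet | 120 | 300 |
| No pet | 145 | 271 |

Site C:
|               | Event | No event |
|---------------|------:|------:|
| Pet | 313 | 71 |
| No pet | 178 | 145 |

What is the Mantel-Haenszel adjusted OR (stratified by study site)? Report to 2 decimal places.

OR_MH = Σ(aᵢdᵢ/nᵢ) / Σ(bᵢcᵢ/nᵢ), where nᵢ is the stratum total.
Stratum 1 (Site A): n = 780; a·d/n = 243·340/780 = 105.9231; b·c/n = 127·70/780 = 11.3974
Stratum 2 (Site B): n = 836; a·d/n = 120·271/836 = 38.8995; b·c/n = 300·145/836 = 52.0335
Stratum 3 (Site C): n = 707; a·d/n = 313·145/707 = 64.1938; b·c/n = 71·178/707 = 17.8755
OR_MH = (105.9231 + 38.8995 + 64.1938) / (11.3974 + 52.0335 + 17.8755) = 209.0164 / 81.3065 = 2.57072

2.57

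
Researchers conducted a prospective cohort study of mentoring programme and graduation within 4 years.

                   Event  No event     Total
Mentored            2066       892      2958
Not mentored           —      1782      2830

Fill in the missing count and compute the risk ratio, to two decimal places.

The missing cell is in the unexposed row: 2830 − 1782 = 1048.
So a = 2066, b = 892, c = 1048, d = 1782.
RR = [a/(a+b)] / [c/(c+d)] = (2066/2958) / (1048/2830) = 0.69844/0.37032 = 1.88607

1.89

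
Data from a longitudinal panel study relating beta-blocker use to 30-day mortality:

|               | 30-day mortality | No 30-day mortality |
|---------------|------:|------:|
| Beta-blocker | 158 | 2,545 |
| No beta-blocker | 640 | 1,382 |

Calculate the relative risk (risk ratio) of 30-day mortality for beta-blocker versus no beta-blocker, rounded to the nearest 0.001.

Cells: a = 158, b = 2545, c = 640, d = 1382.
Risk in exposed = 158/2703 = 0.05845; risk in unexposed = 640/2022 = 0.31652.
RR = 0.05845 / 0.31652 = 0.18468
The risk is 82% lower among the exposed than among the unexposed.

0.185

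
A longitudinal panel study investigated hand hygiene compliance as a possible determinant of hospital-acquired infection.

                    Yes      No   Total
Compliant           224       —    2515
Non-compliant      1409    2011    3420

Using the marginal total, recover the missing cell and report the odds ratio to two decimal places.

The missing cell is in the exposed row: 2515 − 224 = 2291.
So a = 224, b = 2291, c = 1409, d = 2011.
OR = (a·d)/(b·c) = (224 × 2011) / (2291 × 1409) = 450464 / 3228019 = 0.13955

0.14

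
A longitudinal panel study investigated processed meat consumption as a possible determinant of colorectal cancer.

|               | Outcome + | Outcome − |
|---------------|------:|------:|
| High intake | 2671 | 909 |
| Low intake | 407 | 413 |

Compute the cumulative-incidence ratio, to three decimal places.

1.503

Cells: a = 2671, b = 909, c = 407, d = 413.
Risk in exposed = 2671/3580 = 0.74609; risk in unexposed = 407/820 = 0.49634.
RR = 0.74609 / 0.49634 = 1.50318
The risk among the exposed is 1.50 times that among the unexposed.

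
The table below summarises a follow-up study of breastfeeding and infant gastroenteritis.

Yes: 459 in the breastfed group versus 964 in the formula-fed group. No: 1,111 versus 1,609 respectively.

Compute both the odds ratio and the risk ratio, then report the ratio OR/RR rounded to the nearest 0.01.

0.88

From the description: a = 459, b = 1111, c = 964, d = 1609.
OR = (459·1609)/(1111·964) = 738531/1071004 = 0.68957
Risk in exposed = 459/1570 = 0.29236; risk in unexposed = 964/2573 = 0.37466; RR = 0.78033
OR/RR = 0.68957 / 0.78033 = 0.88369
The outcome is not rare, so the OR lies further from 1 than the RR.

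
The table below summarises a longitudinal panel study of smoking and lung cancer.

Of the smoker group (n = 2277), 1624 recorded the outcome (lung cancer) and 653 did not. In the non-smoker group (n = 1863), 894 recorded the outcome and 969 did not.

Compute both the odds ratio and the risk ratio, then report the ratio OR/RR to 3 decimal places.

1.814

From the description: a = 1624, b = 653, c = 894, d = 969.
OR = (1624·969)/(653·894) = 1573656/583782 = 2.69562
Risk in exposed = 1624/2277 = 0.71322; risk in unexposed = 894/1863 = 0.47987; RR = 1.48627
OR/RR = 2.69562 / 1.48627 = 1.81368
The outcome is not rare, so the OR lies further from 1 than the RR.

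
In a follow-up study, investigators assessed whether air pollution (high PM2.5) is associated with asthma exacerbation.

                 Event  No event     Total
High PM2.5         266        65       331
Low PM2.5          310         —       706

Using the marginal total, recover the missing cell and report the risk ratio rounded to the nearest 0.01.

The missing cell is in the unexposed row: 706 − 310 = 396.
So a = 266, b = 65, c = 310, d = 396.
RR = [a/(a+b)] / [c/(c+d)] = (266/331) / (310/706) = 0.80363/0.43909 = 1.83019

1.83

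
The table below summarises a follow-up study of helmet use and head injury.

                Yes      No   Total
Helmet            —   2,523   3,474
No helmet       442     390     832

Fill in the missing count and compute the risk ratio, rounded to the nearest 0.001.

0.515

The missing cell is in the exposed row: 3474 − 2523 = 951.
So a = 951, b = 2523, c = 442, d = 390.
RR = [a/(a+b)] / [c/(c+d)] = (951/3474) / (442/832) = 0.27375/0.53125 = 0.51529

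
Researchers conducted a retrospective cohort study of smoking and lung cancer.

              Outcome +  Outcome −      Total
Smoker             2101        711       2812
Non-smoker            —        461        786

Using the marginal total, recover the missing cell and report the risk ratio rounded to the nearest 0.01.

The missing cell is in the unexposed row: 786 − 461 = 325.
So a = 2101, b = 711, c = 325, d = 461.
RR = [a/(a+b)] / [c/(c+d)] = (2101/2812) / (325/786) = 0.74716/0.41349 = 1.80697

1.81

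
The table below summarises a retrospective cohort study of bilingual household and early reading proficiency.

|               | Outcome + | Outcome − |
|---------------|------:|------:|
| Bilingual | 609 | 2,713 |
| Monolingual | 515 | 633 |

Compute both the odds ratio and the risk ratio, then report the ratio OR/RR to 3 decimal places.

0.675

Cells: a = 609, b = 2713, c = 515, d = 633.
OR = (609·633)/(2713·515) = 385497/1397195 = 0.27591
Risk in exposed = 609/3322 = 0.18332; risk in unexposed = 515/1148 = 0.44861; RR = 0.40865
OR/RR = 0.27591 / 0.40865 = 0.67517
The outcome is not rare, so the OR lies further from 1 than the RR.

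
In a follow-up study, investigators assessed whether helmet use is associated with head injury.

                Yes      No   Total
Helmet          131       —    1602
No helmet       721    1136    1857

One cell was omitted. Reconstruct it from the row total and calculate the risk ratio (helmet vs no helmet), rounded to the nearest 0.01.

0.21

The missing cell is in the exposed row: 1602 − 131 = 1471.
So a = 131, b = 1471, c = 721, d = 1136.
RR = [a/(a+b)] / [c/(c+d)] = (131/1602) / (721/1857) = 0.08177/0.38826 = 0.21061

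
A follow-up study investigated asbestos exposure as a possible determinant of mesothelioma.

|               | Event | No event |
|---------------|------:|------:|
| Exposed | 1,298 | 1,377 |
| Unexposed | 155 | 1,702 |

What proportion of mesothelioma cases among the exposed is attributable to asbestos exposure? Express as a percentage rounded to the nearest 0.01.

82.80

Cells: a = 1298, b = 1377, c = 155, d = 1702.
Risk in exposed = 1298/2675 = 0.48523; risk in unexposed = 155/1857 = 0.08347.
RR = 0.48523/0.08347 = 5.81341
AR% = (RR − 1)/RR × 100 = (5.81341 − 1)/5.81341 × 100 = 82.7984%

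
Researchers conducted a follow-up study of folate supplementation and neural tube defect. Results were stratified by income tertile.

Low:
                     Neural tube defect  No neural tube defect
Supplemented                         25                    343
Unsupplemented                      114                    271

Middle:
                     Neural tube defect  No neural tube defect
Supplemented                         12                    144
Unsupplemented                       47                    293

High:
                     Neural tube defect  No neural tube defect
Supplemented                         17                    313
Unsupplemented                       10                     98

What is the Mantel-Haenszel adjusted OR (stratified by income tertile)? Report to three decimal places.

0.274

OR_MH = Σ(aᵢdᵢ/nᵢ) / Σ(bᵢcᵢ/nᵢ), where nᵢ is the stratum total.
Stratum 1 (Low): n = 753; a·d/n = 25·271/753 = 8.9973; b·c/n = 343·114/753 = 51.9283
Stratum 2 (Middle): n = 496; a·d/n = 12·293/496 = 7.0887; b·c/n = 144·47/496 = 13.6452
Stratum 3 (High): n = 438; a·d/n = 17·98/438 = 3.8037; b·c/n = 313·10/438 = 7.1461
OR_MH = (8.9973 + 7.0887 + 3.8037) / (51.9283 + 13.6452 + 7.1461) = 19.8897 / 72.7196 = 0.27351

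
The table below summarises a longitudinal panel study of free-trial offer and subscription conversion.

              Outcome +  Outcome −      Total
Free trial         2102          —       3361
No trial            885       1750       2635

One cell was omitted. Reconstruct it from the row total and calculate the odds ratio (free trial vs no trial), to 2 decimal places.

The missing cell is in the exposed row: 3361 − 2102 = 1259.
So a = 2102, b = 1259, c = 885, d = 1750.
OR = (a·d)/(b·c) = (2102 × 1750) / (1259 × 885) = 3678500 / 1114215 = 3.30143

3.30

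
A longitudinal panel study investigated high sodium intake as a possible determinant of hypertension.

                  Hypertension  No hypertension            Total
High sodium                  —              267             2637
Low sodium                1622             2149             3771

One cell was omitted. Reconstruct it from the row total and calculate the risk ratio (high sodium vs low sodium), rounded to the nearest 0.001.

The missing cell is in the exposed row: 2637 − 267 = 2370.
So a = 2370, b = 267, c = 1622, d = 2149.
RR = [a/(a+b)] / [c/(c+d)] = (2370/2637) / (1622/3771) = 0.89875/0.43012 = 2.08951

2.090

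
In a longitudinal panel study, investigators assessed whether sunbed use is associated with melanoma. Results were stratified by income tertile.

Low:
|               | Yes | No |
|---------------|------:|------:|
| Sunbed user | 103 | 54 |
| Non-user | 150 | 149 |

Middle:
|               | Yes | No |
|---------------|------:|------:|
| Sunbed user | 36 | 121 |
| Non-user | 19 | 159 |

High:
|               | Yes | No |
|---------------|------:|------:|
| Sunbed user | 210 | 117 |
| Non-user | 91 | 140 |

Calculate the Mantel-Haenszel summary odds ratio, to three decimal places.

OR_MH = Σ(aᵢdᵢ/nᵢ) / Σ(bᵢcᵢ/nᵢ), where nᵢ is the stratum total.
Stratum 1 (Low): n = 456; a·d/n = 103·149/456 = 33.6557; b·c/n = 54·150/456 = 17.7632
Stratum 2 (Middle): n = 335; a·d/n = 36·159/335 = 17.0866; b·c/n = 121·19/335 = 6.8627
Stratum 3 (High): n = 558; a·d/n = 210·140/558 = 52.6882; b·c/n = 117·91/558 = 19.0806
OR_MH = (33.6557 + 17.0866 + 52.6882) / (17.7632 + 6.8627 + 19.0806) = 103.4304 / 43.7065 = 2.36648

2.366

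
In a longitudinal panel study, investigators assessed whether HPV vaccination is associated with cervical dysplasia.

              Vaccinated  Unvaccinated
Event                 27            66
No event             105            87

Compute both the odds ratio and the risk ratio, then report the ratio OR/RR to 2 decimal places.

Reading the table with exposure as columns: a = 27 (Vaccinated, case), b = 105 (Vaccinated, non-case), c = 66 (Unvaccinated, case), d = 87.
OR = (27·87)/(105·66) = 2349/6930 = 0.33896
Risk in exposed = 27/132 = 0.20455; risk in unexposed = 66/153 = 0.43137; RR = 0.47417
OR/RR = 0.33896 / 0.47417 = 0.71485
The outcome is not rare, so the OR lies further from 1 than the RR.

0.71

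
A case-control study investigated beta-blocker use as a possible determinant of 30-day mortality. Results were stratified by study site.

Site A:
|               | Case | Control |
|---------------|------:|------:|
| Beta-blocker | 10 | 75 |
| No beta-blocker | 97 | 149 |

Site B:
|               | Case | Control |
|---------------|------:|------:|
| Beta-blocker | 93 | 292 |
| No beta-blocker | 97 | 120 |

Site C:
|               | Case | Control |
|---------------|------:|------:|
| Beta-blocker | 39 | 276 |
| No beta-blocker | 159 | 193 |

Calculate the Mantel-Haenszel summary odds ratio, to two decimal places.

OR_MH = Σ(aᵢdᵢ/nᵢ) / Σ(bᵢcᵢ/nᵢ), where nᵢ is the stratum total.
Stratum 1 (Site A): n = 331; a·d/n = 10·149/331 = 4.5015; b·c/n = 75·97/331 = 21.9789
Stratum 2 (Site B): n = 602; a·d/n = 93·120/602 = 18.5382; b·c/n = 292·97/602 = 47.0498
Stratum 3 (Site C): n = 667; a·d/n = 39·193/667 = 11.2849; b·c/n = 276·159/667 = 65.7931
OR_MH = (4.5015 + 18.5382 + 11.2849) / (21.9789 + 47.0498 + 65.7931) = 34.3246 / 134.8218 = 0.25459

0.25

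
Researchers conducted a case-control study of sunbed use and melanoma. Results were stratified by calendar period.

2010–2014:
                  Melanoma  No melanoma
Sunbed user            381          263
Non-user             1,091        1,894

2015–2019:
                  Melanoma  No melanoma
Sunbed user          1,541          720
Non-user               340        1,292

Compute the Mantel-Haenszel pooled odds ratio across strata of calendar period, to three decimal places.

5.004

OR_MH = Σ(aᵢdᵢ/nᵢ) / Σ(bᵢcᵢ/nᵢ), where nᵢ is the stratum total.
Stratum 1 (2010–2014): n = 3629; a·d/n = 381·1894/3629 = 198.8465; b·c/n = 263·1091/3629 = 79.0667
Stratum 2 (2015–2019): n = 3893; a·d/n = 1541·1292/3893 = 511.4236; b·c/n = 720·340/3893 = 62.8821
OR_MH = (198.8465 + 511.4236) / (79.0667 + 62.8821) = 710.2701 / 141.9488 = 5.00371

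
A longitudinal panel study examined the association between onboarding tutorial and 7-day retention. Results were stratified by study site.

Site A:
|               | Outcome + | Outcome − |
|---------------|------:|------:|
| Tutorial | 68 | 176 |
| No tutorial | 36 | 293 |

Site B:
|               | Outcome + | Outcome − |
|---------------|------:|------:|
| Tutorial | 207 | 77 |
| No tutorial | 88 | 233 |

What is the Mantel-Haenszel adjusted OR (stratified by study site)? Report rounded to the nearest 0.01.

5.14

OR_MH = Σ(aᵢdᵢ/nᵢ) / Σ(bᵢcᵢ/nᵢ), where nᵢ is the stratum total.
Stratum 1 (Site A): n = 573; a·d/n = 68·293/573 = 34.7714; b·c/n = 176·36/573 = 11.0576
Stratum 2 (Site B): n = 605; a·d/n = 207·233/605 = 79.7207; b·c/n = 77·88/605 = 11.2000
OR_MH = (34.7714 + 79.7207) / (11.0576 + 11.2000) = 114.4920 / 22.2576 = 5.14395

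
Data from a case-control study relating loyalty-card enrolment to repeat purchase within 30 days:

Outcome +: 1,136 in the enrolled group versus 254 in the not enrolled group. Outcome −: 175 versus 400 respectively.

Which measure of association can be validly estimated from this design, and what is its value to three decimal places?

From the description: a = 1136, b = 175, c = 254, d = 400.
This is a case-control study: participants were sampled on outcome status, so risks in the source population cannot be estimated directly — relative risk is not valid here. The odds ratio is the appropriate measure.
OR = (a·d)/(b·c) = (1136 × 400) / (175 × 254) = 454400 / 44450 = 10.22272

10.223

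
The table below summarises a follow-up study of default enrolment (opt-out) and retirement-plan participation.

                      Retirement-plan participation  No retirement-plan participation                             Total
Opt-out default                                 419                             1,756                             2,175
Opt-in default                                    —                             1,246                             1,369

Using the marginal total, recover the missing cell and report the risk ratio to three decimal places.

2.144

The missing cell is in the unexposed row: 1369 − 1246 = 123.
So a = 419, b = 1756, c = 123, d = 1246.
RR = [a/(a+b)] / [c/(c+d)] = (419/2175) / (123/1369) = 0.19264/0.08985 = 2.14414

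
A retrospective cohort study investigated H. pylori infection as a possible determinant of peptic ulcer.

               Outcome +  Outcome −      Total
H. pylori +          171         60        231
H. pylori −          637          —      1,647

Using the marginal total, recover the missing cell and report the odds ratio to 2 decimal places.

4.52

The missing cell is in the unexposed row: 1647 − 637 = 1010.
So a = 171, b = 60, c = 637, d = 1010.
OR = (a·d)/(b·c) = (171 × 1010) / (60 × 637) = 172710 / 38220 = 4.51884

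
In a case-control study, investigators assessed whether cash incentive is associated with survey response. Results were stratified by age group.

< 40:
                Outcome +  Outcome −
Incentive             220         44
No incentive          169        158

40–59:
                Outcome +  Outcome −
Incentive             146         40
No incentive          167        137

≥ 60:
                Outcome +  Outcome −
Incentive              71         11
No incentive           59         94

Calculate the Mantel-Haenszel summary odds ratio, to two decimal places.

4.42

OR_MH = Σ(aᵢdᵢ/nᵢ) / Σ(bᵢcᵢ/nᵢ), where nᵢ is the stratum total.
Stratum 1 (< 40): n = 591; a·d/n = 220·158/591 = 58.8156; b·c/n = 44·169/591 = 12.5821
Stratum 2 (40–59): n = 490; a·d/n = 146·137/490 = 40.8204; b·c/n = 40·167/490 = 13.6327
Stratum 3 (≥ 60): n = 235; a·d/n = 71·94/235 = 28.4000; b·c/n = 11·59/235 = 2.7617
OR_MH = (58.8156 + 40.8204 + 28.4000) / (12.5821 + 13.6327 + 2.7617) = 128.0360 / 28.9764 = 4.41863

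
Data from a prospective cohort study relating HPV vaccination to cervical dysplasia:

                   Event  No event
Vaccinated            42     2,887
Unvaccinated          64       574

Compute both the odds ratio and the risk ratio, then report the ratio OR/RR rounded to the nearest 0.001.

0.913

Cells: a = 42, b = 2887, c = 64, d = 574.
OR = (42·574)/(2887·64) = 24108/184768 = 0.13048
Risk in exposed = 42/2929 = 0.01434; risk in unexposed = 64/638 = 0.10031; RR = 0.14295
OR/RR = 0.13048 / 0.14295 = 0.91278
The outcome is not rare, so the OR lies further from 1 than the RR.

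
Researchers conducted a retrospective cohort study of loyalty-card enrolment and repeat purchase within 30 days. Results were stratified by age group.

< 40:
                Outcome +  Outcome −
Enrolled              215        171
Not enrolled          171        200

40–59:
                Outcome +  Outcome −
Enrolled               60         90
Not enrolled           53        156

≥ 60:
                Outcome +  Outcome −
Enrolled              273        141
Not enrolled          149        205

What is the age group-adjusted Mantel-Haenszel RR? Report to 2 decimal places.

1.40

RR_MH = Σ(aᵢ·n₀ᵢ/nᵢ) / Σ(cᵢ·n₁ᵢ/nᵢ), with n₁ᵢ = aᵢ+bᵢ (exposed), n₀ᵢ = cᵢ+dᵢ (unexposed), nᵢ = n₁ᵢ+n₀ᵢ.
Stratum 1 (< 40): n₁ = 386, n₀ = 371, n = 757; a·n₀/n = 215·371/757 = 105.3699; c·n₁/n = 171·386/757 = 87.1942
Stratum 2 (40–59): n₁ = 150, n₀ = 209, n = 359; a·n₀/n = 60·209/359 = 34.9304; c·n₁/n = 53·150/359 = 22.1448
Stratum 3 (≥ 60): n₁ = 414, n₀ = 354, n = 768; a·n₀/n = 273·354/768 = 125.8359; c·n₁/n = 149·414/768 = 80.3203
RR_MH = (105.3699 + 34.9304 + 125.8359) / (87.1942 + 22.1448 + 80.3203) = 266.1362 / 189.6593 = 1.40323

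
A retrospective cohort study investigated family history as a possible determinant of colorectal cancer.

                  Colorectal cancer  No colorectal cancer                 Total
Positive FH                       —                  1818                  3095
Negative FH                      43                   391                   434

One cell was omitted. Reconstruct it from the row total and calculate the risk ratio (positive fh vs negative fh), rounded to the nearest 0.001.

The missing cell is in the exposed row: 3095 − 1818 = 1277.
So a = 1277, b = 1818, c = 43, d = 391.
RR = [a/(a+b)] / [c/(c+d)] = (1277/3095) / (43/434) = 0.41260/0.09908 = 4.16439

4.164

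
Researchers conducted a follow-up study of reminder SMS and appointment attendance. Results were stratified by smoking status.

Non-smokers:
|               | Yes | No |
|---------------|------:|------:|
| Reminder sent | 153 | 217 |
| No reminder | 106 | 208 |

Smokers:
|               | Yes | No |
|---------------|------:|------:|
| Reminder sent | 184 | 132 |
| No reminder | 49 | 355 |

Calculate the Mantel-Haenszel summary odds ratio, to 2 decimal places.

3.22

OR_MH = Σ(aᵢdᵢ/nᵢ) / Σ(bᵢcᵢ/nᵢ), where nᵢ is the stratum total.
Stratum 1 (Non-smokers): n = 684; a·d/n = 153·208/684 = 46.5263; b·c/n = 217·106/684 = 33.6287
Stratum 2 (Smokers): n = 720; a·d/n = 184·355/720 = 90.7222; b·c/n = 132·49/720 = 8.9833
OR_MH = (46.5263 + 90.7222) / (33.6287 + 8.9833) = 137.2485 / 42.6120 = 3.22089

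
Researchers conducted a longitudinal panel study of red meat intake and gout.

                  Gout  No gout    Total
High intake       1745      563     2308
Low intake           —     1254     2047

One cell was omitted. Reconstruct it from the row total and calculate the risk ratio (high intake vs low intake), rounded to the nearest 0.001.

The missing cell is in the unexposed row: 2047 − 1254 = 793.
So a = 1745, b = 563, c = 793, d = 1254.
RR = [a/(a+b)] / [c/(c+d)] = (1745/2308) / (793/2047) = 0.75607/0.38740 = 1.95166

1.952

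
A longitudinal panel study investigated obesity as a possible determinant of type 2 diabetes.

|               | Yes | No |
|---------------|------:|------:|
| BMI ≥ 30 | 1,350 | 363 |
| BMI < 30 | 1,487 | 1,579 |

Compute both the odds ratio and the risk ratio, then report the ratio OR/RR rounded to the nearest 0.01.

2.43

Cells: a = 1350, b = 363, c = 1487, d = 1579.
OR = (1350·1579)/(363·1487) = 2131650/539781 = 3.94910
Risk in exposed = 1350/1713 = 0.78809; risk in unexposed = 1487/3066 = 0.48500; RR = 1.62494
OR/RR = 3.94910 / 1.62494 = 2.43030
The outcome is not rare, so the OR lies further from 1 than the RR.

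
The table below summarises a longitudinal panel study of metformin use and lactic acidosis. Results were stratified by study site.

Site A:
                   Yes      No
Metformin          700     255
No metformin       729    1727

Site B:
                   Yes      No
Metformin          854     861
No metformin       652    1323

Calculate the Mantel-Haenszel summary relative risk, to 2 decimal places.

RR_MH = Σ(aᵢ·n₀ᵢ/nᵢ) / Σ(cᵢ·n₁ᵢ/nᵢ), with n₁ᵢ = aᵢ+bᵢ (exposed), n₀ᵢ = cᵢ+dᵢ (unexposed), nᵢ = n₁ᵢ+n₀ᵢ.
Stratum 1 (Site A): n₁ = 955, n₀ = 2456, n = 3411; a·n₀/n = 700·2456/3411 = 504.0164; c·n₁/n = 729·955/3411 = 204.1029
Stratum 2 (Site B): n₁ = 1715, n₀ = 1975, n = 3690; a·n₀/n = 854·1975/3690 = 457.0867; c·n₁/n = 652·1715/3690 = 303.0298
RR_MH = (504.0164 + 457.0867) / (204.1029 + 303.0298) = 961.1031 / 507.1327 = 1.89517

1.90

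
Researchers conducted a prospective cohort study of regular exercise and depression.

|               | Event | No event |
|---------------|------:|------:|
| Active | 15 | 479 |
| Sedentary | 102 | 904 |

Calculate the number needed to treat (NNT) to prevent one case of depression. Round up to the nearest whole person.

15

Risk in treated group = 15/494 = 0.03036; risk in control = 102/1006 = 0.10139.
Absolute risk reduction = 0.10139 − 0.03036 = 0.07103
NNT = 1 / ARR = 1 / 0.07103 = 14.079 → round up → 15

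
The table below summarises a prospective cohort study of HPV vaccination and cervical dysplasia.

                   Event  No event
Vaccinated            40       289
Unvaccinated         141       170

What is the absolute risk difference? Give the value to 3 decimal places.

-0.332

Cells: a = 40, b = 289, c = 141, d = 170.
Risk in exposed = 40/329 = 0.121581; risk in unexposed = 141/311 = 0.453376.
Risk difference = 0.121581 − 0.453376 = -0.331796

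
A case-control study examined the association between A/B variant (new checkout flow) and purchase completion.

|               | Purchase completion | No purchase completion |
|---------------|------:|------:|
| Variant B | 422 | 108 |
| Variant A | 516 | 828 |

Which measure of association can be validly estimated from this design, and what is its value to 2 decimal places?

Cells: a = 422, b = 108, c = 516, d = 828.
This is a case-control study: participants were sampled on outcome status, so risks in the source population cannot be estimated directly — relative risk is not valid here. The odds ratio is the appropriate measure.
OR = (a·d)/(b·c) = (422 × 828) / (108 × 516) = 349416 / 55728 = 6.27003

6.27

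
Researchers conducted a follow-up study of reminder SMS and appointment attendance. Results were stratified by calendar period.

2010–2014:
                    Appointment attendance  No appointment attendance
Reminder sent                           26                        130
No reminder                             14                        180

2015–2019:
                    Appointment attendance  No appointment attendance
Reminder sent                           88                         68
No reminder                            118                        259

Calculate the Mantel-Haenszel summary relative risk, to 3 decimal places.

RR_MH = Σ(aᵢ·n₀ᵢ/nᵢ) / Σ(cᵢ·n₁ᵢ/nᵢ), with n₁ᵢ = aᵢ+bᵢ (exposed), n₀ᵢ = cᵢ+dᵢ (unexposed), nᵢ = n₁ᵢ+n₀ᵢ.
Stratum 1 (2010–2014): n₁ = 156, n₀ = 194, n = 350; a·n₀/n = 26·194/350 = 14.4114; c·n₁/n = 14·156/350 = 6.2400
Stratum 2 (2015–2019): n₁ = 156, n₀ = 377, n = 533; a·n₀/n = 88·377/533 = 62.2439; c·n₁/n = 118·156/533 = 34.5366
RR_MH = (14.4114 + 62.2439) / (6.2400 + 34.5366) = 76.6553 / 40.7766 = 1.87989

1.880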